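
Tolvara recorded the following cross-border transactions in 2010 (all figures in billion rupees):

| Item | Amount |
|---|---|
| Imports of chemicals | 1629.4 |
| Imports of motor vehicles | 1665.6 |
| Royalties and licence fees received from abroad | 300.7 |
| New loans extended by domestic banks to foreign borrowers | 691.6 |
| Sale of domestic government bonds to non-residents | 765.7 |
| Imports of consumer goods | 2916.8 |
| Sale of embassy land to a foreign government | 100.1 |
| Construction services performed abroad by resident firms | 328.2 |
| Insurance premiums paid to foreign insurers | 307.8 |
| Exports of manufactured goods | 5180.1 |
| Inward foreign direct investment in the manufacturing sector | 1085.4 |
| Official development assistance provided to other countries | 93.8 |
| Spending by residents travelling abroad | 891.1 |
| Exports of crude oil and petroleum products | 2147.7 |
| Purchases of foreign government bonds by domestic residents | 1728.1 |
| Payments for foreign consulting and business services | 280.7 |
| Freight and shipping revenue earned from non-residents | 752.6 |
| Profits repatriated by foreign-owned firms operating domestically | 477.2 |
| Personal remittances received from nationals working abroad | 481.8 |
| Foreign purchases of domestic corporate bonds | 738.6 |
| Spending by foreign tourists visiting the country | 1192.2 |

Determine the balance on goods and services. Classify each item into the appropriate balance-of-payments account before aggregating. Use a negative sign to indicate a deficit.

Goods: 5180.1 - 1665.6 + 2147.7 - 2916.8 - 1629.4 = 1116.0
Services: -307.8 - 280.7 + 752.6 + 1192.2 + 300.7 + 328.2 - 891.1 = 1094.1
Trade balance = 1116.0 + 1094.1 = 2210.1
(Excluded from the trade balance — financial account: new loans extended by domestic banks to foreign borrowers 691.6, sale of domestic government bonds to non-residents 765.7, inward foreign direct investment in the manufacturing sector 1085.4, purchases of foreign government bonds by domestic residents 1728.1, foreign purchases of domestic corporate bonds 738.6; capital account: sale of embassy land to a foreign government 100.1; secondary income: official development assistance provided to other countries 93.8, personal remittances received from nationals working abroad 481.8; primary income: profits repatriated by foreign-owned firms operating domestically 477.2.)

2210.1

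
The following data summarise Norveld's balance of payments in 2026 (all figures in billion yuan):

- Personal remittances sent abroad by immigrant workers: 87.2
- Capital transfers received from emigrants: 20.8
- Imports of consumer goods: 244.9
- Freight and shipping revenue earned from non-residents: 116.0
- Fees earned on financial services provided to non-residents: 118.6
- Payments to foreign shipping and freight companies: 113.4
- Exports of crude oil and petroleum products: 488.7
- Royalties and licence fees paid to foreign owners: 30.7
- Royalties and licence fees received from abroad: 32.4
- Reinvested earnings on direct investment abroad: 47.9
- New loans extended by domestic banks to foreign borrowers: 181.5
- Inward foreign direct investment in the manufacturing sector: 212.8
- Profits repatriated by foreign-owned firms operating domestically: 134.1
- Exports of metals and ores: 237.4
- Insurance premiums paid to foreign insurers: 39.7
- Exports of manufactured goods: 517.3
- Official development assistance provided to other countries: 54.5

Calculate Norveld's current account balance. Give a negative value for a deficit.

853.8

Goods: 517.3 + 237.4 + 488.7 - 244.9 = 998.5
Services: 32.4 - 113.4 - 30.7 + 116.0 + 118.6 - 39.7 = 83.2
Primary income: 47.9 - 134.1 = -86.2
Secondary income: -87.2 - 54.5 = -141.7
Current account = 998.5 + 83.2 + (-86.2) + (-141.7) = 853.8
(Excluded from the current account — capital account: capital transfers received from emigrants 20.8; financial account: new loans extended by domestic banks to foreign borrowers 181.5, inward foreign direct investment in the manufacturing sector 212.8.)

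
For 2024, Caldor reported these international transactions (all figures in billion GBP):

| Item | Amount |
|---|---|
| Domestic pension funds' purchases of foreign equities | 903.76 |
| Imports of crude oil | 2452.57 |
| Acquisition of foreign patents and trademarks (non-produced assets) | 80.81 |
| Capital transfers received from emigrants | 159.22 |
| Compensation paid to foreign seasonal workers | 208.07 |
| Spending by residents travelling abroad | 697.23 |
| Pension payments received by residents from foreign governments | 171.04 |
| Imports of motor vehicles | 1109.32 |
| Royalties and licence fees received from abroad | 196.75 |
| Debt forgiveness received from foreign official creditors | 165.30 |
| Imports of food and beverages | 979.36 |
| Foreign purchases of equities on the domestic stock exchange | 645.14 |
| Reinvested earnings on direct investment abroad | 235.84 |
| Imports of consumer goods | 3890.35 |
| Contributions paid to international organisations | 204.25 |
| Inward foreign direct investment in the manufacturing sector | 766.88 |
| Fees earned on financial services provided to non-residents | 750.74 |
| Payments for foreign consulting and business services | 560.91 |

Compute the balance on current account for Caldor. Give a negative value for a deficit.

Goods: -1109.32 - 979.36 - 3890.35 - 2452.57 = -8431.60
Services: -697.23 - 560.91 + 750.74 + 196.75 = -310.65
Primary income: -208.07 + 235.84 = 27.77
Secondary income: -204.25 + 171.04 = -33.21
Current account = (-8431.60) + (-310.65) + 27.77 + (-33.21) = -8747.69
(Excluded from the current account — financial account: domestic pension funds' purchases of foreign equities 903.76, foreign purchases of equities on the domestic stock exchange 645.14, inward foreign direct investment in the manufacturing sector 766.88; capital account: acquisition of foreign patents and trademarks (non-produced assets) 80.81, capital transfers received from emigrants 159.22, debt forgiveness received from foreign official creditors 165.30.)

-8747.69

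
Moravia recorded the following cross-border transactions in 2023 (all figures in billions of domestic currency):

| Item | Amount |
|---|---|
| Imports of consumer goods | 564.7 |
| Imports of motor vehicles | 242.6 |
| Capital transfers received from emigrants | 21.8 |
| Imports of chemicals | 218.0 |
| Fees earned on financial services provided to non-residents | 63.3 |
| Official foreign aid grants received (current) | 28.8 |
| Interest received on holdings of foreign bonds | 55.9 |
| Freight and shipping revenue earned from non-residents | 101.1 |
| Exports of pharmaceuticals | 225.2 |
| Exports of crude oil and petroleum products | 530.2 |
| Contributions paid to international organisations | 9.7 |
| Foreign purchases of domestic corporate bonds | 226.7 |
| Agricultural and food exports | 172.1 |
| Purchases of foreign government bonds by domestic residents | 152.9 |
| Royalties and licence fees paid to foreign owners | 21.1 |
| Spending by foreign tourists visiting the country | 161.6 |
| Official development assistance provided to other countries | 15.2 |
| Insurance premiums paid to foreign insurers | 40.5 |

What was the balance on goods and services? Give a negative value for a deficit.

166.6

Goods: -218.0 + 530.2 - 242.6 + 225.2 + 172.1 - 564.7 = -97.8
Services: 101.1 - 21.1 + 161.6 - 40.5 + 63.3 = 264.4
Trade balance = -97.8 + 264.4 = 166.6
(Excluded from the trade balance — capital account: capital transfers received from emigrants 21.8; secondary income: official foreign aid grants received (current) 28.8, contributions paid to international organisations 9.7, official development assistance provided to other countries 15.2; primary income: interest received on holdings of foreign bonds 55.9; financial account: foreign purchases of domestic corporate bonds 226.7, purchases of foreign government bonds by domestic residents 152.9.)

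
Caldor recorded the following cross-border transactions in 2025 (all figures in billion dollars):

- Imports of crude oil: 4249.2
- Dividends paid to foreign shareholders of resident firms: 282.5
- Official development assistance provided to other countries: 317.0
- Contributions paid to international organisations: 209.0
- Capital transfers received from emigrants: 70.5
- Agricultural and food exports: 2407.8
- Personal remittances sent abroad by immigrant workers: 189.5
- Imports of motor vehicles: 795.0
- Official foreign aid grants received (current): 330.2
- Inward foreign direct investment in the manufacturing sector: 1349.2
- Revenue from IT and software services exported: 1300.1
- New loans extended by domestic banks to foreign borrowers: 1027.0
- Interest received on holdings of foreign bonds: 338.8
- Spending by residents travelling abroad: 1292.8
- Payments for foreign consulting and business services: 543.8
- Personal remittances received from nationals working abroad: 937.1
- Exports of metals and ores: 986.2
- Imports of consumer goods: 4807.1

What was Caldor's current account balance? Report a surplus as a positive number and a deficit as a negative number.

Goods: -4807.1 - 795.0 + 986.2 - 4249.2 + 2407.8 = -6457.3
Services: 1300.1 - 1292.8 - 543.8 = -536.5
Primary income: 338.8 - 282.5 = 56.3
Secondary income: 937.1 - 209.0 + 330.2 - 189.5 - 317.0 = 551.8
Current account = (-6457.3) + (-536.5) + 56.3 + 551.8 = -6385.7
(Excluded from the current account — capital account: capital transfers received from emigrants 70.5; financial account: inward foreign direct investment in the manufacturing sector 1349.2, new loans extended by domestic banks to foreign borrowers 1027.0.)

-6385.7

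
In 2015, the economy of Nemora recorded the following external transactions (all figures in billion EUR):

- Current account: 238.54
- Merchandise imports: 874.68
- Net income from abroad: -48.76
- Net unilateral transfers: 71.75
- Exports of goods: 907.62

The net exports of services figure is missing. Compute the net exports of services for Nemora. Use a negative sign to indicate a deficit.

182.61

Current account = goods balance + services balance + net primary income + net secondary income
Sum of the known components = 55.93
Net exports of services = CA - (known components) = 238.54 - 55.93 = 182.61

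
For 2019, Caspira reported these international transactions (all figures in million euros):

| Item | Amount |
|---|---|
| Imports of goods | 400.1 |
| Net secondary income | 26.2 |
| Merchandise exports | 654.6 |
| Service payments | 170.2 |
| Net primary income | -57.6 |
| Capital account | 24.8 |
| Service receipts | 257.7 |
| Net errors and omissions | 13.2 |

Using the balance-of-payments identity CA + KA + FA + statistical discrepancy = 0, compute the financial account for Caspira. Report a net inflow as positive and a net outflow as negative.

Goods balance = 654.6 - 400.1 = 254.5
Services balance = 257.7 - 170.2 = 87.5
Trade balance (goods + services) = 254.5 + 87.5 = 342.0
Net primary income = -57.6
Net secondary income = 26.2
Current account = 342.0 + (-57.6) + 26.2 = 310.6
Financial account = -(310.6 + 24.8 + 13.2) = -348.6

-348.6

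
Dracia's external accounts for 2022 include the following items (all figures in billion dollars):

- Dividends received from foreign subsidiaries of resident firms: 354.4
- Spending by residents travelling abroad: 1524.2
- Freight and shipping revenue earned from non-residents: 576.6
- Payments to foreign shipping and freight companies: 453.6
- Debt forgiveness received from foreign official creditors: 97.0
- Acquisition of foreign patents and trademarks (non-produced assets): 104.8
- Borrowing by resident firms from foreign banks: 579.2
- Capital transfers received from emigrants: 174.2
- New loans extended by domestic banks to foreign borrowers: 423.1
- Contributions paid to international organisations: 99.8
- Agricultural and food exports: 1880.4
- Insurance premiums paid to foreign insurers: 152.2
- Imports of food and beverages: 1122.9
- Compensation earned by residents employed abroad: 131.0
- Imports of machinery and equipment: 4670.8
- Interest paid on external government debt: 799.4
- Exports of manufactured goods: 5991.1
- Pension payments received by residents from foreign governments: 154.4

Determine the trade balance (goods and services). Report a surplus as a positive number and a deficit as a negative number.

524.4

Goods: 5991.1 - 1122.9 + 1880.4 - 4670.8 = 2077.8
Services: -152.2 - 453.6 + 576.6 - 1524.2 = -1553.4
Trade balance = 2077.8 + (-1553.4) = 524.4
(Excluded from the trade balance — primary income: dividends received from foreign subsidiaries of resident firms 354.4, compensation earned by residents employed abroad 131.0, interest paid on external government debt 799.4; capital account: debt forgiveness received from foreign official creditors 97.0, acquisition of foreign patents and trademarks (non-produced assets) 104.8, capital transfers received from emigrants 174.2; financial account: borrowing by resident firms from foreign banks 579.2, new loans extended by domestic banks to foreign borrowers 423.1; secondary income: contributions paid to international organisations 99.8, pension payments received by residents from foreign governments 154.4.)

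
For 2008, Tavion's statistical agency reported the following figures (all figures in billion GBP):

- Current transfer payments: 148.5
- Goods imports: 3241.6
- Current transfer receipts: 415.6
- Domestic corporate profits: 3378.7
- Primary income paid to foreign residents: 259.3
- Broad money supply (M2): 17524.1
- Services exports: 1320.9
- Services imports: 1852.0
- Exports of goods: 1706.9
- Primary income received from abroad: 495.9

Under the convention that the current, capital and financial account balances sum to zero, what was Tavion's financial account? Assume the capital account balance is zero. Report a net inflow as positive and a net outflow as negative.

1562.1

Goods balance = 1706.9 - 3241.6 = -1534.7
Services balance = 1320.9 - 1852.0 = -531.1
Trade balance (goods + services) = -1534.7 + (-531.1) = -2065.8
Net primary income = 495.9 - 259.3 = 236.6
Net secondary income = 415.6 - 148.5 = 267.1
Current account = -2065.8 + 236.6 + 267.1 = -1562.1
Financial account = -(-1562.1) = 1562.1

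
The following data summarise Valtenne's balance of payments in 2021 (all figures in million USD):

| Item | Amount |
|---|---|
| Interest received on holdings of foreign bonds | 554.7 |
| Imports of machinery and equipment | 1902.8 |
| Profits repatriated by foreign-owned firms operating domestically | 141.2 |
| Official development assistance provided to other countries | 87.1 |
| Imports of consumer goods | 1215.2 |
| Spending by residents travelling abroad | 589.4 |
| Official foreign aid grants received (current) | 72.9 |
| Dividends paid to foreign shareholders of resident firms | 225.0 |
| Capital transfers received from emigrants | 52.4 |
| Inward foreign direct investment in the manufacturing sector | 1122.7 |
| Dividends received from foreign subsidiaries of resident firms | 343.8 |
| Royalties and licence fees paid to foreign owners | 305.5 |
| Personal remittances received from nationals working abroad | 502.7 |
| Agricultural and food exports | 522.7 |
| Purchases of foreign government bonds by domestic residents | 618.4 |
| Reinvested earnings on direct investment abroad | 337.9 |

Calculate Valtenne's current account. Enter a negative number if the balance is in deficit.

-2131.5

Goods: 522.7 - 1902.8 - 1215.2 = -2595.3
Services: -305.5 - 589.4 = -894.9
Primary income: 343.8 - 225.0 + 337.9 - 141.2 + 554.7 = 870.2
Secondary income: 502.7 - 87.1 + 72.9 = 488.5
Current account = (-2595.3) + (-894.9) + 870.2 + 488.5 = -2131.5
(Excluded from the current account — capital account: capital transfers received from emigrants 52.4; financial account: inward foreign direct investment in the manufacturing sector 1122.7, purchases of foreign government bonds by domestic residents 618.4.)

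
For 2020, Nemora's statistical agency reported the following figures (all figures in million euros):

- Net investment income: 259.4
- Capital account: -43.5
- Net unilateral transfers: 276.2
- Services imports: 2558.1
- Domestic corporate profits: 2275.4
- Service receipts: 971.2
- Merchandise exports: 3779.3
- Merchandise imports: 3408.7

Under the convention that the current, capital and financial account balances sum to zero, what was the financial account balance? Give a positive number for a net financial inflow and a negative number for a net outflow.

724.2

Goods balance = 3779.3 - 3408.7 = 370.6
Services balance = 971.2 - 2558.1 = -1586.9
Trade balance (goods + services) = 370.6 + (-1586.9) = -1216.3
Net primary income = 259.4
Net secondary income = 276.2
Current account = -1216.3 + 259.4 + 276.2 = -680.7
Financial account = -(-680.7 + (-43.5)) = 724.2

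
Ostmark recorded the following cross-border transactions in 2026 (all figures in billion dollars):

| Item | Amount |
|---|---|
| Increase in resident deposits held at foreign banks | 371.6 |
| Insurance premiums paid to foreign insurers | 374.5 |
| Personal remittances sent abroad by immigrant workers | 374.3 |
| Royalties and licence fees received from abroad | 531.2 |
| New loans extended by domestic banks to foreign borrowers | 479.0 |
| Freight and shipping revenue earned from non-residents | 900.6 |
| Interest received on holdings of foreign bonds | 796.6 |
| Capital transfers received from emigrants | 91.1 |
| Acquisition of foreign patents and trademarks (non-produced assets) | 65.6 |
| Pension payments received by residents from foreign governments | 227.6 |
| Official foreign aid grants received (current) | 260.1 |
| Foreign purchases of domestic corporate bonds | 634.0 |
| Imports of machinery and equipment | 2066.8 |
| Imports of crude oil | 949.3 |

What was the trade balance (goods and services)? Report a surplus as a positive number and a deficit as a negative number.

-1958.8

Goods: -949.3 - 2066.8 = -3016.1
Services: 900.6 + 531.2 - 374.5 = 1057.3
Trade balance = -3016.1 + 1057.3 = -1958.8
(Excluded from the trade balance — financial account: increase in resident deposits held at foreign banks 371.6, new loans extended by domestic banks to foreign borrowers 479.0, foreign purchases of domestic corporate bonds 634.0; secondary income: personal remittances sent abroad by immigrant workers 374.3, pension payments received by residents from foreign governments 227.6, official foreign aid grants received (current) 260.1; primary income: interest received on holdings of foreign bonds 796.6; capital account: capital transfers received from emigrants 91.1, acquisition of foreign patents and trademarks (non-produced assets) 65.6.)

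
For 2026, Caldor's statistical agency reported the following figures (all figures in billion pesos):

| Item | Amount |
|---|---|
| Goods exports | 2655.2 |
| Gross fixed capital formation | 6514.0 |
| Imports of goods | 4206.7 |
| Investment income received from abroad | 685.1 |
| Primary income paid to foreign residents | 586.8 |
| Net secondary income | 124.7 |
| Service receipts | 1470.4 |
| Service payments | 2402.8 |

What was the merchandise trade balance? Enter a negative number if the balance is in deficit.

-1551.5

Goods balance = 2655.2 - 4206.7 = -1551.5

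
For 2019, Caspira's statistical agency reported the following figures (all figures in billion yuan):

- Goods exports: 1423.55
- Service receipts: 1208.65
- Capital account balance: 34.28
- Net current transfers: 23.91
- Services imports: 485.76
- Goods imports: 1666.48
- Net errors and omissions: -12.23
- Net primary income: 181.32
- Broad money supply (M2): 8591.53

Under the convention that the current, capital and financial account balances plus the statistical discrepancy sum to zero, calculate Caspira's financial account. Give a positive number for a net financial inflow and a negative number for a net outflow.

-707.24

Goods balance = 1423.55 - 1666.48 = -242.93
Services balance = 1208.65 - 485.76 = 722.89
Trade balance (goods + services) = -242.93 + 722.89 = 479.96
Net primary income = 181.32
Net secondary income = 23.91
Current account = 479.96 + 181.32 + 23.91 = 685.19
Financial account = -(685.19 + 34.28 + (-12.23)) = -707.24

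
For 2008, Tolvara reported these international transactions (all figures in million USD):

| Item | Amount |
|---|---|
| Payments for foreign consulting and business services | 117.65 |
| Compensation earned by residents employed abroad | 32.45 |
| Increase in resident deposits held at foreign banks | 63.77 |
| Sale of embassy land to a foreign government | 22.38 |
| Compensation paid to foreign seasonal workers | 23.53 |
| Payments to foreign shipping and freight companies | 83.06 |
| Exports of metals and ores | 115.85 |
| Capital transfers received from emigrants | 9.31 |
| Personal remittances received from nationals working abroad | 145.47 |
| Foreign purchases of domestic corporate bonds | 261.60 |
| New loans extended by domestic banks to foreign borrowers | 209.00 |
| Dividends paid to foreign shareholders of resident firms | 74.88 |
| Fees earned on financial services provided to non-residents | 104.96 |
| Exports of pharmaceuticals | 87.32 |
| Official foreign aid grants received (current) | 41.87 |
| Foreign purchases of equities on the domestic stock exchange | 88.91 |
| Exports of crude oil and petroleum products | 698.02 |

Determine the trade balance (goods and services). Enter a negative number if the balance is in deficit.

Goods: 698.02 + 115.85 + 87.32 = 901.19
Services: 104.96 - 117.65 - 83.06 = -95.75
Trade balance = 901.19 + (-95.75) = 805.44
(Excluded from the trade balance — primary income: compensation earned by residents employed abroad 32.45, compensation paid to foreign seasonal workers 23.53, dividends paid to foreign shareholders of resident firms 74.88; financial account: increase in resident deposits held at foreign banks 63.77, foreign purchases of domestic corporate bonds 261.60, new loans extended by domestic banks to foreign borrowers 209.00, foreign purchases of equities on the domestic stock exchange 88.91; capital account: sale of embassy land to a foreign government 22.38, capital transfers received from emigrants 9.31; secondary income: personal remittances received from nationals working abroad 145.47, official foreign aid grants received (current) 41.87.)

805.44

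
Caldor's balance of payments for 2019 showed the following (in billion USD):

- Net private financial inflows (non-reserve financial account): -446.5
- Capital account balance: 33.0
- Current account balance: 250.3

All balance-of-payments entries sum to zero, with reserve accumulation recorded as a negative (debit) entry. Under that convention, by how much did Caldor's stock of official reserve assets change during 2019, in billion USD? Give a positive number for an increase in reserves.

Official reserve transactions balance = -(250.3 + 33.0 + (-446.5)) = 163.2
An accumulation of reserves is recorded as a debit (negative entry), so the change in the stock of reserves is the negative of that balance.
Change in official reserves = -(163.2) = -163.2

-163.2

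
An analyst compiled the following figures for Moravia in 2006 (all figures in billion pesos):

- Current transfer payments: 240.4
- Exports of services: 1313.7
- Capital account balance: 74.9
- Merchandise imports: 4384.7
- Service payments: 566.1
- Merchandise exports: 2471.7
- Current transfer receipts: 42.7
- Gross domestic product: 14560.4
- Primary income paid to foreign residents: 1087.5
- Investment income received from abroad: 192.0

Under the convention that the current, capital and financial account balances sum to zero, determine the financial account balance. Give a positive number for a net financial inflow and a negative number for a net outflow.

2183.7

Goods balance = 2471.7 - 4384.7 = -1913.0
Services balance = 1313.7 - 566.1 = 747.6
Trade balance (goods + services) = -1913.0 + 747.6 = -1165.4
Net primary income = 192.0 - 1087.5 = -895.5
Net secondary income = 42.7 - 240.4 = -197.7
Current account = -1165.4 + (-895.5) + (-197.7) = -2258.6
Financial account = -(-2258.6 + 74.9) = 2183.7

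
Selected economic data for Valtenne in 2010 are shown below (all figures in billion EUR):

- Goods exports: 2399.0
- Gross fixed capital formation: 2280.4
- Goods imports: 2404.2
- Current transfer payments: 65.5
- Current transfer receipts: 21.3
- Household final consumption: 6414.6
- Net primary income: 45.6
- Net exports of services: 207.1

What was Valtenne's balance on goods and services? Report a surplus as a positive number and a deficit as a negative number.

201.9

Goods balance = 2399.0 - 2404.2 = -5.2
Services balance = 207.1
Trade balance (goods + services) = -5.2 + 207.1 = 201.9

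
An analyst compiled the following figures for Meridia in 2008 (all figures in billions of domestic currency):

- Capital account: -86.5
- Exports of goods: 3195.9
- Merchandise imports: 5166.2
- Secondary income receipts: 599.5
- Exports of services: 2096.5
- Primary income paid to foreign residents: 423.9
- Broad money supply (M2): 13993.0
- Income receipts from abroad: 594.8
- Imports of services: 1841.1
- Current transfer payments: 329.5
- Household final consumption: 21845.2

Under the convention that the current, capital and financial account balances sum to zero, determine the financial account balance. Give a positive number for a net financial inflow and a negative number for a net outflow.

Goods balance = 3195.9 - 5166.2 = -1970.3
Services balance = 2096.5 - 1841.1 = 255.4
Trade balance (goods + services) = -1970.3 + 255.4 = -1714.9
Net primary income = 594.8 - 423.9 = 170.9
Net secondary income = 599.5 - 329.5 = 270.0
Current account = -1714.9 + 170.9 + 270.0 = -1274.0
Financial account = -(-1274.0 + (-86.5)) = 1360.5

1360.5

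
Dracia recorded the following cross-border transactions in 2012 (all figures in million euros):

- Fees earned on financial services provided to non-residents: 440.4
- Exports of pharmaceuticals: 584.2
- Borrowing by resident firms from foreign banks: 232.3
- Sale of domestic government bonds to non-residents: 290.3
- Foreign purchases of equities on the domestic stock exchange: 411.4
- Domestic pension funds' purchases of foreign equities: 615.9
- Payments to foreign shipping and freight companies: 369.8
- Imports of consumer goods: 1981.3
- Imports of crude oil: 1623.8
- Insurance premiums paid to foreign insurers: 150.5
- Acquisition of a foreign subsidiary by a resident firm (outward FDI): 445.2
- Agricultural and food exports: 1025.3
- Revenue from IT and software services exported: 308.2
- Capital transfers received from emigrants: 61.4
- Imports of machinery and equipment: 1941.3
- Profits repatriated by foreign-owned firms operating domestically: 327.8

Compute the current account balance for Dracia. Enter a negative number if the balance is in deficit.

-4036.4

Goods: -1623.8 - 1941.3 + 584.2 - 1981.3 + 1025.3 = -3936.9
Services: -150.5 + 308.2 - 369.8 + 440.4 = 228.3
Primary income: -327.8
Current account = (-3936.9) + 228.3 + (-327.8) = -4036.4
(Excluded from the current account — financial account: borrowing by resident firms from foreign banks 232.3, sale of domestic government bonds to non-residents 290.3, foreign purchases of equities on the domestic stock exchange 411.4, domestic pension funds' purchases of foreign equities 615.9, acquisition of a foreign subsidiary by a resident firm (outward FDI) 445.2; capital account: capital transfers received from emigrants 61.4.)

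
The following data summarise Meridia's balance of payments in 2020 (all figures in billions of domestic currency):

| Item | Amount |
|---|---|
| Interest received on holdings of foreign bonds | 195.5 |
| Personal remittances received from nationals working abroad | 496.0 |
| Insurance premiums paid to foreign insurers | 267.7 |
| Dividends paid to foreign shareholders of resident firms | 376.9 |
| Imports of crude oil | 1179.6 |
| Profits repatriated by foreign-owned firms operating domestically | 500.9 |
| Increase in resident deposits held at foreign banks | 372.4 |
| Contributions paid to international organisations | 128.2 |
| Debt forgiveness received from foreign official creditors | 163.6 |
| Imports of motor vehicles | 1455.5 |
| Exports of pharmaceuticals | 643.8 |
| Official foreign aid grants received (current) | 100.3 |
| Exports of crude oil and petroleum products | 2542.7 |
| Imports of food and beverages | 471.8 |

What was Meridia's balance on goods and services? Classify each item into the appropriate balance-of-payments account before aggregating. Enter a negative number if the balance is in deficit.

-188.1

Goods: 2542.7 - 1179.6 - 1455.5 + 643.8 - 471.8 = 79.6
Services: -267.7
Trade balance = 79.6 + (-267.7) = -188.1
(Excluded from the trade balance — primary income: interest received on holdings of foreign bonds 195.5, dividends paid to foreign shareholders of resident firms 376.9, profits repatriated by foreign-owned firms operating domestically 500.9; secondary income: personal remittances received from nationals working abroad 496.0, contributions paid to international organisations 128.2, official foreign aid grants received (current) 100.3; financial account: increase in resident deposits held at foreign banks 372.4; capital account: debt forgiveness received from foreign official creditors 163.6.)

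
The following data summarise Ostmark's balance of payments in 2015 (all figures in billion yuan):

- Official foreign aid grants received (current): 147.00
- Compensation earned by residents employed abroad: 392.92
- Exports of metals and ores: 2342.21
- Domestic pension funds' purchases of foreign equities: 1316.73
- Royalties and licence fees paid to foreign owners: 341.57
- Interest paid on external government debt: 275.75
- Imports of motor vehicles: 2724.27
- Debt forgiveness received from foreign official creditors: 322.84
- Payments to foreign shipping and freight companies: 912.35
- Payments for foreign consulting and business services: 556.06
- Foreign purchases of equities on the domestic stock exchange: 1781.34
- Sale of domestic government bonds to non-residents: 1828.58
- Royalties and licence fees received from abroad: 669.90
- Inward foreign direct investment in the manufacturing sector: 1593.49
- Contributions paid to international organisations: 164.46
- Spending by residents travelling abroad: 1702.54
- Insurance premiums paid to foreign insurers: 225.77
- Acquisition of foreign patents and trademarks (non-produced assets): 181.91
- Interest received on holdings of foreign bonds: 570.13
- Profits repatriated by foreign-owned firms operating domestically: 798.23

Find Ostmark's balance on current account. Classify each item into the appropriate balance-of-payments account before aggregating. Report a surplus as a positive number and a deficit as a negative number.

Goods: 2342.21 - 2724.27 = -382.06
Services: -225.77 - 341.57 - 556.06 - 1702.54 - 912.35 + 669.90 = -3068.39
Primary income: 570.13 - 275.75 + 392.92 - 798.23 = -110.93
Secondary income: -164.46 + 147.00 = -17.46
Current account = (-382.06) + (-3068.39) + (-110.93) + (-17.46) = -3578.84
(Excluded from the current account — financial account: domestic pension funds' purchases of foreign equities 1316.73, foreign purchases of equities on the domestic stock exchange 1781.34, sale of domestic government bonds to non-residents 1828.58, inward foreign direct investment in the manufacturing sector 1593.49; capital account: debt forgiveness received from foreign official creditors 322.84, acquisition of foreign patents and trademarks (non-produced assets) 181.91.)

-3578.84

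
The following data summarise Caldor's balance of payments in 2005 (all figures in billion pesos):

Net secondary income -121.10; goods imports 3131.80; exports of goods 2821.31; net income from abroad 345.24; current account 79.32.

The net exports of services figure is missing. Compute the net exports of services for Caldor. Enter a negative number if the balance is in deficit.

165.67

Current account = goods balance + services balance + net primary income + net secondary income
Sum of the known components = -86.35
Net exports of services = CA - (known components) = 79.32 - (-86.35) = 165.67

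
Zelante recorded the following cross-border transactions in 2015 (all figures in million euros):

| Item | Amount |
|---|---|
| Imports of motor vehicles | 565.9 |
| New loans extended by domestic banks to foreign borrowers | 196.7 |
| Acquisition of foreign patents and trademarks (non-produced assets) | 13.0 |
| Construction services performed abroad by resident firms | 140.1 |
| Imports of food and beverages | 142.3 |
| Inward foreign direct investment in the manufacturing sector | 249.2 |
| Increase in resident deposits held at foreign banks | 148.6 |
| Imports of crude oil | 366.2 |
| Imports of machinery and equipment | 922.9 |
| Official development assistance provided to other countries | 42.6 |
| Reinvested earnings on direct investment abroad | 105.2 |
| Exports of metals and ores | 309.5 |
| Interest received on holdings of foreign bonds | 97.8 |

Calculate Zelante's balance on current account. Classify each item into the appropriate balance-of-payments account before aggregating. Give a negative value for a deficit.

Goods: -366.2 + 309.5 - 565.9 - 922.9 - 142.3 = -1687.8
Services: 140.1
Primary income: 97.8 + 105.2 = 203.0
Secondary income: -42.6
Current account = (-1687.8) + 140.1 + 203.0 + (-42.6) = -1387.3
(Excluded from the current account — financial account: new loans extended by domestic banks to foreign borrowers 196.7, inward foreign direct investment in the manufacturing sector 249.2, increase in resident deposits held at foreign banks 148.6; capital account: acquisition of foreign patents and trademarks (non-produced assets) 13.0.)

-1387.3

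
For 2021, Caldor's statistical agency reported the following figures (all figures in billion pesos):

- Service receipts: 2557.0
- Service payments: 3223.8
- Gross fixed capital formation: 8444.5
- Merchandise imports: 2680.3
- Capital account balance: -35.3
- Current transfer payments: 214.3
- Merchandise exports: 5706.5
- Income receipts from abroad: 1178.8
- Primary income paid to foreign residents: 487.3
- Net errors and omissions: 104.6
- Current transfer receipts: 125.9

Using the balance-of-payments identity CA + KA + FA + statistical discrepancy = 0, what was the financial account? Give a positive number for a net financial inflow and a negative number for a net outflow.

-3031.8

Goods balance = 5706.5 - 2680.3 = 3026.2
Services balance = 2557.0 - 3223.8 = -666.8
Trade balance (goods + services) = 3026.2 + (-666.8) = 2359.4
Net primary income = 1178.8 - 487.3 = 691.5
Net secondary income = 125.9 - 214.3 = -88.4
Current account = 2359.4 + 691.5 + (-88.4) = 2962.5
Financial account = -(2962.5 + (-35.3) + 104.6) = -3031.8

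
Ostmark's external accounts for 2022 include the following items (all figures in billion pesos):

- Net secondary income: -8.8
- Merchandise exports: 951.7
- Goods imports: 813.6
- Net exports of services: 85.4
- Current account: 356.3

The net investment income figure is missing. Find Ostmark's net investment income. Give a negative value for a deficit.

141.6

Current account = goods balance + services balance + net primary income + net secondary income
Sum of the known components = 214.7
Net investment income = CA - (known components) = 356.3 - 214.7 = 141.6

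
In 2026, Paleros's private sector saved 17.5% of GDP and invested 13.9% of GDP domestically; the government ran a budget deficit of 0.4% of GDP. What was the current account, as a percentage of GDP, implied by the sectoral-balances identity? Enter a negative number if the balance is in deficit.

3.2

By the sectoral-balances identity, CA = (S_private - I) + (T - G).
Private balance = 17.5 - 13.9 = 3.6
Government balance (T - G) = -0.4
CA = 3.6 + (-0.4) = 3.2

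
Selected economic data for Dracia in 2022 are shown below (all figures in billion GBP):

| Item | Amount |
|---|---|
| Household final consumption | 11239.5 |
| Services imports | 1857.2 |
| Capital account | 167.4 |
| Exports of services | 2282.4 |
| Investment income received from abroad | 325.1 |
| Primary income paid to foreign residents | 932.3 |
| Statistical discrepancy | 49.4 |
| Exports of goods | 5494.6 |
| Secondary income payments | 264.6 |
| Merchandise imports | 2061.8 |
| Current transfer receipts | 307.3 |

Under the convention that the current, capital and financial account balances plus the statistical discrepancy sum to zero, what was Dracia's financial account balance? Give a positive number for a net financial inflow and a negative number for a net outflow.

-3510.3

Goods balance = 5494.6 - 2061.8 = 3432.8
Services balance = 2282.4 - 1857.2 = 425.2
Trade balance (goods + services) = 3432.8 + 425.2 = 3858.0
Net primary income = 325.1 - 932.3 = -607.2
Net secondary income = 307.3 - 264.6 = 42.7
Current account = 3858.0 + (-607.2) + 42.7 = 3293.5
Financial account = -(3293.5 + 167.4 + 49.4) = -3510.3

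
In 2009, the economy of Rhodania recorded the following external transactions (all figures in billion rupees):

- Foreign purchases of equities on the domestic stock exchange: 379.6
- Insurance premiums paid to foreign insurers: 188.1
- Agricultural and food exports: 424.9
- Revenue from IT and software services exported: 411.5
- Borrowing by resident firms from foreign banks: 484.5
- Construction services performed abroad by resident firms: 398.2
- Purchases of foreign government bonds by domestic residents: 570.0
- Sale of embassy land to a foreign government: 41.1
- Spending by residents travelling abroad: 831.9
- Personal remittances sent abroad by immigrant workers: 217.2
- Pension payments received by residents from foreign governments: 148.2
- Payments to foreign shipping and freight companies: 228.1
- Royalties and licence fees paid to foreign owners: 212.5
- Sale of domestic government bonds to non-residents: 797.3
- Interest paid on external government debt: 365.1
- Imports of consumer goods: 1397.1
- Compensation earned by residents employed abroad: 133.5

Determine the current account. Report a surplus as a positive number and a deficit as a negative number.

-1923.7

Goods: -1397.1 + 424.9 = -972.2
Services: 398.2 - 188.1 - 212.5 - 831.9 - 228.1 + 411.5 = -650.9
Primary income: -365.1 + 133.5 = -231.6
Secondary income: -217.2 + 148.2 = -69.0
Current account = (-972.2) + (-650.9) + (-231.6) + (-69.0) = -1923.7
(Excluded from the current account — financial account: foreign purchases of equities on the domestic stock exchange 379.6, borrowing by resident firms from foreign banks 484.5, purchases of foreign government bonds by domestic residents 570.0, sale of domestic government bonds to non-residents 797.3; capital account: sale of embassy land to a foreign government 41.1.)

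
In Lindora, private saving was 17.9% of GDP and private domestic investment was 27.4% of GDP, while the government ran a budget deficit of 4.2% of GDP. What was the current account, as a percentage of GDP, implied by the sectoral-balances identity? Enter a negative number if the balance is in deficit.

-13.7

By the sectoral-balances identity, CA = (S_private - I) + (T - G).
Private balance = 17.9 - 27.4 = -9.5
Government balance (T - G) = -4.2
CA = -9.5 + (-4.2) = -13.7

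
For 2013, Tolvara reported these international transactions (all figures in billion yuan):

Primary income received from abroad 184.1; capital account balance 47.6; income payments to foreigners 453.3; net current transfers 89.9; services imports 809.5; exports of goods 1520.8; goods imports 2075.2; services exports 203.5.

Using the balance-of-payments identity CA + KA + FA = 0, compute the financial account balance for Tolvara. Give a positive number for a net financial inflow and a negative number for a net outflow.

Goods balance = 1520.8 - 2075.2 = -554.4
Services balance = 203.5 - 809.5 = -606.0
Trade balance (goods + services) = -554.4 + (-606.0) = -1160.4
Net primary income = 184.1 - 453.3 = -269.2
Net secondary income = 89.9
Current account = -1160.4 + (-269.2) + 89.9 = -1339.7
Financial account = -(-1339.7 + 47.6) = 1292.1

1292.1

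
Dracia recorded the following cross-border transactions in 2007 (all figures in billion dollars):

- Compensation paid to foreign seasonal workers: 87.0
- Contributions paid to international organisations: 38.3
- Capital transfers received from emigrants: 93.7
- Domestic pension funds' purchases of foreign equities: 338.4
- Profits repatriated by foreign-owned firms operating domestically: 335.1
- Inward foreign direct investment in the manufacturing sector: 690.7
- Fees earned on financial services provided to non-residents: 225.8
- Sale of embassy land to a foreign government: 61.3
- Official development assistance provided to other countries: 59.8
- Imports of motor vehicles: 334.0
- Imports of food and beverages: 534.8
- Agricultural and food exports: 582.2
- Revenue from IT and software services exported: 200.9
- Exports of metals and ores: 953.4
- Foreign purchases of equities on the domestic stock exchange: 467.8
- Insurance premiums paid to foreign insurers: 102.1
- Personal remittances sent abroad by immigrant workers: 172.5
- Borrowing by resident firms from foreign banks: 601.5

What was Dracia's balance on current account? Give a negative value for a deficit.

298.7

Goods: 582.2 - 334.0 - 534.8 + 953.4 = 666.8
Services: 200.9 + 225.8 - 102.1 = 324.6
Primary income: -335.1 - 87.0 = -422.1
Secondary income: -172.5 - 38.3 - 59.8 = -270.6
Current account = 666.8 + 324.6 + (-422.1) + (-270.6) = 298.7
(Excluded from the current account — capital account: capital transfers received from emigrants 93.7, sale of embassy land to a foreign government 61.3; financial account: domestic pension funds' purchases of foreign equities 338.4, inward foreign direct investment in the manufacturing sector 690.7, foreign purchases of equities on the domestic stock exchange 467.8, borrowing by resident firms from foreign banks 601.5.)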